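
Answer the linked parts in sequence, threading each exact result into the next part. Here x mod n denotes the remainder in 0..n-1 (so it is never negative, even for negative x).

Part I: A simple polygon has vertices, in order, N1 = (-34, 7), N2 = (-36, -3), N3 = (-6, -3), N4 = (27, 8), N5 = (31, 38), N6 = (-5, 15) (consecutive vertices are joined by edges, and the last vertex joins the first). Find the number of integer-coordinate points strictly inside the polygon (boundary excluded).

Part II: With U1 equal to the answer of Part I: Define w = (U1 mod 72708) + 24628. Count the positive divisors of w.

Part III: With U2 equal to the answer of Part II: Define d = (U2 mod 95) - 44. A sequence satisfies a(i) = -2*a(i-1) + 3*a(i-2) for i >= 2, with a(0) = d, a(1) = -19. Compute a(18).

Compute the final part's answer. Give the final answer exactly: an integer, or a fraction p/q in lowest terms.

-2033957602

Part I: cross terms: (-34*-3 - -36*7)=354, (-36*-3 - -6*-3)=90, (-6*8 - 27*-3)=33, (27*38 - 31*8)=778, (31*15 - -5*38)=655, (-5*7 - -34*15)=475; twice the area = |2385| = 2385; area = 2385/2; boundary points = 2 + 30 + 11 + 2 + 1 + 1 = 47; strictly interior points = area - boundary/2 + 1 = 1170; answer 1170
Part II: U1 = 1170; w = 25798; 25798 = 2 * 12899; number of divisors = (1+1) * (1+1) = 4; answer 4
Part III: U2 = 4; d = -40; a(2) = -2*(-19) + 3*(-40) = -82; iterating: a(2)=-82, a(3)=107, a(4)=-460, a(5)=1241, a(6)=-3862, a(7)=11447, a(8)=-34480, a(9)=103301, a(10)=-310042, a(11)=929987, a(12)=-2790100, a(13)=8370161, a(14)=-25110622, a(15)=75331727, a(16)=-225995320, a(17)=677985821, a(18)=-2033957602; answer -2033957602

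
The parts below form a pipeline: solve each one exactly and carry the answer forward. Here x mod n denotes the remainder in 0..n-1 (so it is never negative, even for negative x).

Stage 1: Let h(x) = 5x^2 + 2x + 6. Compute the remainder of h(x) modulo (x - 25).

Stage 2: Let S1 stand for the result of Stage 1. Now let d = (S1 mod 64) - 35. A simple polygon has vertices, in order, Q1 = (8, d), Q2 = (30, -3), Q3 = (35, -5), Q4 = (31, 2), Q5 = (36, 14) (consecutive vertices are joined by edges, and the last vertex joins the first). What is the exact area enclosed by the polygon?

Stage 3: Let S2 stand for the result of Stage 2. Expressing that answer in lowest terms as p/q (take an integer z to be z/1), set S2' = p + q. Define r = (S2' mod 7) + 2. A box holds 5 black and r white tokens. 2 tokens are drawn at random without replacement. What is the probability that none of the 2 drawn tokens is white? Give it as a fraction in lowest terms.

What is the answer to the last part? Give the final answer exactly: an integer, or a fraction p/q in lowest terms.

2/9

Stage 1: remainder = value at the root: 5*(25)^2 + 2*(25)^1 + 6 = (3125) + (50) + (6) = 3181; answer 3181
Stage 2: S1 = 3181; d = 10; cross terms: (8*-3 - 30*10)=-324, (30*-5 - 35*-3)=-45, (35*2 - 31*-5)=225, (31*14 - 36*2)=362, (36*10 - 8*14)=248; twice the area = |466| = 466; area = 233; answer 233
Stage 3: S2 = 233; threaded value p + q = 234; r = 5; total draws C(10,2) = 45; favorable C(5,2) = 10; P = 2/9; answer 2/9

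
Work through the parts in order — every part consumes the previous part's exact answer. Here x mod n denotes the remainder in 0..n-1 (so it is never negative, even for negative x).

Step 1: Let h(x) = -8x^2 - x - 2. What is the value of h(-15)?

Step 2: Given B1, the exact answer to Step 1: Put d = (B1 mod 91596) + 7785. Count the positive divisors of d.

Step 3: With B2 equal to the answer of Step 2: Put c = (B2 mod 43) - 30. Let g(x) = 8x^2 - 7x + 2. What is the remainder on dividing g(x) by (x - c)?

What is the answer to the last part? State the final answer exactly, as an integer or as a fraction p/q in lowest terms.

4028

Step 1: -8*(-15)^2 - 1*(-15)^1 - 2 = (-1800) + (15) + (-2) = -1787; answer -1787
Step 2: B1 = -1787; d = 97594; 97594 = 2 * 7 * 6971; number of divisors = (1+1) * (1+1) * (1+1) = 8; answer 8
Step 3: B2 = 8; c = -22; remainder = value at the root: 8*(-22)^2 - 7*(-22)^1 + 2 = (3872) + (154) + (2) = 4028; answer 4028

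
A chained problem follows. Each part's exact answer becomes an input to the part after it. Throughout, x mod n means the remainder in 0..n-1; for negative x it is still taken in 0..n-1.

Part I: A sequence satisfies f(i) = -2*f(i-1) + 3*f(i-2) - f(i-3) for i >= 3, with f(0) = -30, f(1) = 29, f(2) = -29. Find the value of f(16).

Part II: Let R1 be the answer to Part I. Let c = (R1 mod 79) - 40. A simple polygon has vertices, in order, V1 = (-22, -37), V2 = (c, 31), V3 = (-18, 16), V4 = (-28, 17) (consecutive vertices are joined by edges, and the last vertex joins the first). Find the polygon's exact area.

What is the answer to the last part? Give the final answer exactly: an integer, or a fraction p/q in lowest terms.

Part I: f(3) = -2*(-29) + 3*(29) - 1*(-30) = 175; iterating: f(3)=175, f(4)=-466, f(5)=1486, f(6)=-4545, f(7)=14014, f(8)=-43149, f(9)=132885, f(10)=-409231, f(11)=1260266, f(12)=-3881110, f(13)=11952249, f(14)=-36808094, f(15)=113354045, f(16)=-349084621; answer -349084621
Part II: R1 = -349084621; c = -14; cross terms: (-22*31 - -14*-37)=-1200, (-14*16 - -18*31)=334, (-18*17 - -28*16)=142, (-28*-37 - -22*17)=1410; twice the area = |686| = 686; area = 343; answer 343

343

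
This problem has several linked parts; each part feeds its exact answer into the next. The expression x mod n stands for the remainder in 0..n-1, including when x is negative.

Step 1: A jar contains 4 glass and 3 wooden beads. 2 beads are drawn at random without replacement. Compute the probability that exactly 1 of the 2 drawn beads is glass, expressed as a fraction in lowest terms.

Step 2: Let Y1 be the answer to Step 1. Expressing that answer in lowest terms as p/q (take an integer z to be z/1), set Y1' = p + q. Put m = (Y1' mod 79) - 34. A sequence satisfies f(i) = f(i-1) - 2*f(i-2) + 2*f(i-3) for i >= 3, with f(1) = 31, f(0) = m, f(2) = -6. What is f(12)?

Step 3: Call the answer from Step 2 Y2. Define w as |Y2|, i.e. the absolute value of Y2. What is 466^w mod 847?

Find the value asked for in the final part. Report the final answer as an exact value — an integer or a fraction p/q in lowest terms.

Step 1: total draws C(7,2) = 21; favorable C(4,1)*C(3,1) = 12; P = 4/7; answer 4/7
Step 2: Y1 = 4/7; threaded value p + q = 11; m = -23; f(3) = 1*(-6) - 2*(31) + 2*(-23) = -114; iterating: f(3)=-114, f(4)=-40, f(5)=176, f(6)=28, f(7)=-404, f(8)=-108, f(9)=756, f(10)=164, f(11)=-1564, f(12)=-380; answer -380
Step 3: Y2 = -380; w = 380; squarings mod 847: 466^1=466, 466^2=324, 466^4=795, 466^8=163, 466^16=312, 466^32=786, 466^64=333, 466^128=779, 466^256=389; 466^380 = 466^4 * 466^8 * 466^16 * 466^32 * 466^64 * 466^256 = 639 (mod 847); answer 639

639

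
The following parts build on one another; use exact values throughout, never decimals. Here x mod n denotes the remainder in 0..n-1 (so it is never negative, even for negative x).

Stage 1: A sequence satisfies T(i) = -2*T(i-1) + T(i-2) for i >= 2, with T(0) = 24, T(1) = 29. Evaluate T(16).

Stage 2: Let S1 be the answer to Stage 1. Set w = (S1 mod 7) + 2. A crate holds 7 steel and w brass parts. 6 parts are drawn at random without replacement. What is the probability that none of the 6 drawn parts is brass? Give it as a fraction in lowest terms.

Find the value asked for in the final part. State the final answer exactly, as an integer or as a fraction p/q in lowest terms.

1/132

Stage 1: T(2) = -2*(29) + 1*(24) = -34; iterating: T(2)=-34, T(3)=97, T(4)=-228, T(5)=553, T(6)=-1334, T(7)=3221, T(8)=-7776, T(9)=18773, T(10)=-45322, T(11)=109417, T(12)=-264156, T(13)=637729, T(14)=-1539614, T(15)=3716957, T(16)=-8973528; answer -8973528
Stage 2: S1 = -8973528; w = 5; total draws C(12,6) = 924; favorable C(7,6) = 7; P = 1/132; answer 1/132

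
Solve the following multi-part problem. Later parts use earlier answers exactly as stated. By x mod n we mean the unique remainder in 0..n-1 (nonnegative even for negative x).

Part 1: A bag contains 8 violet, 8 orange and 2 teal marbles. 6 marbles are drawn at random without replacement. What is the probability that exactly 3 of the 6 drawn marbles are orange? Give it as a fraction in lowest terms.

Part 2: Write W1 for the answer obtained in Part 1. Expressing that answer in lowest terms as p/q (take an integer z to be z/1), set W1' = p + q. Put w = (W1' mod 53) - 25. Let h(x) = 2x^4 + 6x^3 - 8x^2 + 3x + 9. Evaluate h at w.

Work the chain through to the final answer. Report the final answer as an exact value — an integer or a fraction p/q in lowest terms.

36342

Part 1: total draws C(18,6) = 18564; favorable C(8,3)*C(10,3) = 6720; P = 80/221; answer 80/221
Part 2: W1 = 80/221; threaded value p + q = 301; w = 11; 2*(11)^4 + 6*(11)^3 - 8*(11)^2 + 3*(11)^1 + 9 = (29282) + (7986) + (-968) + (33) + (9) = 36342; answer 36342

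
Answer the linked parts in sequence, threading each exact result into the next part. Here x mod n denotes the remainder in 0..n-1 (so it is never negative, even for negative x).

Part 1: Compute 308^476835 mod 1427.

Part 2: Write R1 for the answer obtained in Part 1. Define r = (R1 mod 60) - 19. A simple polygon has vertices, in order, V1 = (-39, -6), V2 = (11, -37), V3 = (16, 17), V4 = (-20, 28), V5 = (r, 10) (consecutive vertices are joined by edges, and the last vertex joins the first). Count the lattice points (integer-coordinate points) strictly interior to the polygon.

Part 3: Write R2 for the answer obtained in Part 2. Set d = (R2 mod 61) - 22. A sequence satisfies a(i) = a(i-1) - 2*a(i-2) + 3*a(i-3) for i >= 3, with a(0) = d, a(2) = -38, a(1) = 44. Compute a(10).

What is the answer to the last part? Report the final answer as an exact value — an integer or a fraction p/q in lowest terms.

-2054

Part 1: squarings mod 1427: 308^1=308, 308^2=682, 308^4=1349, 308^8=376, 308^16=103, 308^32=620, 308^64=537, 308^128=115, 308^256=382, 308^512=370, 308^1024=1335, 308^2048=1329, 308^4096=1042, 308^8192=1244, 308^16384=668, 308^32768=1000, 308^65536=1100, 308^131072=1331, 308^262144=654; 308^476835 = 308^1 * 308^2 * 308^32 * 308^128 * 308^512 * 308^1024 * 308^16384 * 308^65536 * 308^131072 * 308^262144 = 781 (mod 1427); answer 781
Part 2: R1 = 781; r = -18; cross terms: (-39*-37 - 11*-6)=1509, (11*17 - 16*-37)=779, (16*28 - -20*17)=788, (-20*10 - -18*28)=304, (-18*-6 - -39*10)=498; twice the area = |3878| = 3878; area = 1939; boundary points = 1 + 1 + 1 + 2 + 1 = 6; strictly interior points = area - boundary/2 + 1 = 1937; answer 1937
Part 3: R2 = 1937; d = 24; a(3) = 1*(-38) - 2*(44) + 3*(24) = -54; iterating: a(3)=-54, a(4)=154, a(5)=148, a(6)=-322, a(7)=-156, a(8)=932, a(9)=278, a(10)=-2054; answer -2054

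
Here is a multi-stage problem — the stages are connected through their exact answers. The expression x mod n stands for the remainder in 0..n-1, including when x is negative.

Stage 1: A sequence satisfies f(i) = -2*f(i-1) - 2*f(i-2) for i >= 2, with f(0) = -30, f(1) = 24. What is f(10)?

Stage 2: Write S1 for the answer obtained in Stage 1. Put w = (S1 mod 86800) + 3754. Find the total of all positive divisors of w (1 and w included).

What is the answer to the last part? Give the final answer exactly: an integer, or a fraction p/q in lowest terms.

Stage 1: f(2) = -2*(24) - 2*(-30) = 12; iterating: f(2)=12, f(3)=-72, f(4)=120, f(5)=-96, f(6)=-48, f(7)=288, f(8)=-480, f(9)=384, f(10)=192; answer 192
Stage 2: S1 = 192; w = 3946; 3946 = 2 * 1973; sigma = (1 + 2) * (1 + 1973) = 3 * 1974 = 5922; answer 5922

5922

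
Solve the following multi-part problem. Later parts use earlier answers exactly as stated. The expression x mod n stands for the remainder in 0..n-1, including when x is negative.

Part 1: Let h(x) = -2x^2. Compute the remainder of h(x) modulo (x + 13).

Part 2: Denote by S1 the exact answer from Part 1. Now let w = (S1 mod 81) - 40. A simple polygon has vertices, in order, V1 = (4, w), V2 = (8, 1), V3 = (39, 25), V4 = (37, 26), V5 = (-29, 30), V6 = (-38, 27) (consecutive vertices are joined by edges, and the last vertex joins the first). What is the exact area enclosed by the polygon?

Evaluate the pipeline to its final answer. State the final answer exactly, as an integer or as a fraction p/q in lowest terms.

Part 1: remainder = value at the root: -2*(-13)^2 = (-338) = -338; answer -338
Part 2: S1 = -338; w = 27; cross terms: (4*1 - 8*27)=-212, (8*25 - 39*1)=161, (39*26 - 37*25)=89, (37*30 - -29*26)=1864, (-29*27 - -38*30)=357, (-38*27 - 4*27)=-1134; twice the area = |1125| = 1125; area = 1125/2; answer 1125/2

1125/2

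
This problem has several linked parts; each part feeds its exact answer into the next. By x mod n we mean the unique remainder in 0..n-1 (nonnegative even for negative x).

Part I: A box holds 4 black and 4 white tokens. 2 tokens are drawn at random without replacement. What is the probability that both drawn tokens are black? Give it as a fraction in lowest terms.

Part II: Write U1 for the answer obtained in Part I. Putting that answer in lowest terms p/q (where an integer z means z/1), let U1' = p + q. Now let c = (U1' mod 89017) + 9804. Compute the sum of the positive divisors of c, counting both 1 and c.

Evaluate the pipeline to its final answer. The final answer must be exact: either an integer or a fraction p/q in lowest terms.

Part I: total draws C(8,2) = 28; favorable C(4,2) = 6; P = 3/14; answer 3/14
Part II: U1 = 3/14; threaded value p + q = 17; c = 9821; 9821 = 7 * 23 * 61; sigma = (1 + 7) * (1 + 23) * (1 + 61) = 8 * 24 * 62 = 11904; answer 11904

11904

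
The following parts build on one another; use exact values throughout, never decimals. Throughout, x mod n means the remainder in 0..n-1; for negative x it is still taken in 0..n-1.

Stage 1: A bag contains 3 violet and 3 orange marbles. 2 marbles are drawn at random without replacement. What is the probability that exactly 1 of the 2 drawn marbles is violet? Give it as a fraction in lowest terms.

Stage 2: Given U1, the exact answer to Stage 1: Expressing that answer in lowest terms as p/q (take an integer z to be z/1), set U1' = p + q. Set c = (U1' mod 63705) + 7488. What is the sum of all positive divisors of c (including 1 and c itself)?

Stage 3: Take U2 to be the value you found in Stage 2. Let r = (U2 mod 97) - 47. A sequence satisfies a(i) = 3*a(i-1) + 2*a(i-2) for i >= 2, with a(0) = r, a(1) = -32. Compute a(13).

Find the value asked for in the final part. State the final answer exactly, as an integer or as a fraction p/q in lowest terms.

Stage 1: total draws C(6,2) = 15; favorable C(3,1)*C(3,1) = 9; P = 3/5; answer 3/5
Stage 2: U1 = 3/5; threaded value p + q = 8; c = 7496; 7496 = 2^3 * 937; sigma = (1 + 2 + 4 + 8) * (1 + 937) = 15 * 938 = 14070; answer 14070
Stage 3: U2 = 14070; r = -42; a(2) = 3*(-32) + 2*(-42) = -180; iterating: a(2)=-180, a(3)=-604, a(4)=-2172, a(5)=-7724, a(6)=-27516, a(7)=-97996, a(8)=-349020, a(9)=-1243052, a(10)=-4427196, a(11)=-15767692, a(12)=-56157468, a(13)=-200007788; answer -200007788

-200007788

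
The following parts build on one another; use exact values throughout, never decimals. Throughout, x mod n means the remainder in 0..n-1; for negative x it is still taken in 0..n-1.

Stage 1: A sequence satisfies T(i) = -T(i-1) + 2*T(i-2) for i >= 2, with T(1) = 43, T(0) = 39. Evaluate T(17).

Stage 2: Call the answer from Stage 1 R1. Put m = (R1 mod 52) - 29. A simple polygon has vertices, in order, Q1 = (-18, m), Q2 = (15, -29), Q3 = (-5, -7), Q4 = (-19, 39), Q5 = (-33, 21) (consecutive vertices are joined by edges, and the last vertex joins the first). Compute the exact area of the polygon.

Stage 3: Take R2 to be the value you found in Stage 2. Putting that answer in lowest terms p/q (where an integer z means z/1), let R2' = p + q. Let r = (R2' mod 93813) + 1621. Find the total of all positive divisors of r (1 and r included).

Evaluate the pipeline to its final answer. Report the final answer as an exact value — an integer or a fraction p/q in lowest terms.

2180

Stage 1: T(2) = -1*(43) + 2*(39) = 35; iterating: T(2)=35, T(3)=51, T(4)=19, T(5)=83, T(6)=-45, T(7)=211, T(8)=-301, T(9)=723, T(10)=-1325, T(11)=2771, T(12)=-5421, T(13)=10963, T(14)=-21805, T(15)=43731, T(16)=-87341, T(17)=174803; answer 174803
Stage 2: R1 = 174803; m = 2; cross terms: (-18*-29 - 15*2)=492, (15*-7 - -5*-29)=-250, (-5*39 - -19*-7)=-328, (-19*21 - -33*39)=888, (-33*2 - -18*21)=312; twice the area = |1114| = 1114; area = 557; answer 557
Stage 3: R2 = 557; threaded value p + q = 558; r = 2179; 2179 is prime, so its only divisors are 1 and 2179; sigma = 1 + 2179 = 2180; answer 2180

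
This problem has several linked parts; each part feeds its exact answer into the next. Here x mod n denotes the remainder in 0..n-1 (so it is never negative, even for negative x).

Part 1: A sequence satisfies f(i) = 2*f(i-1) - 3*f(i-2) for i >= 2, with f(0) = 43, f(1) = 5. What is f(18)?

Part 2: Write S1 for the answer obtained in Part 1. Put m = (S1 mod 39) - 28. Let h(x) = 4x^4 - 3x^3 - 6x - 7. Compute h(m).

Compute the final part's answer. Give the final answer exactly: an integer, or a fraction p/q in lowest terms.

4493

Part 1: f(2) = 2*(5) - 3*(43) = -119; iterating: f(2)=-119, f(3)=-253, f(4)=-149, f(5)=461, f(6)=1369, f(7)=1355, f(8)=-1397, f(9)=-6859, f(10)=-9527, f(11)=1523, f(12)=31627, f(13)=58685, f(14)=22489, f(15)=-131077, f(16)=-329621, f(17)=-266011, f(18)=456841; answer 456841
Part 2: S1 = 456841; m = 6; 4*(6)^4 - 3*(6)^3 - 6*(6)^1 - 7 = (5184) + (-648) + (-36) + (-7) = 4493; answer 4493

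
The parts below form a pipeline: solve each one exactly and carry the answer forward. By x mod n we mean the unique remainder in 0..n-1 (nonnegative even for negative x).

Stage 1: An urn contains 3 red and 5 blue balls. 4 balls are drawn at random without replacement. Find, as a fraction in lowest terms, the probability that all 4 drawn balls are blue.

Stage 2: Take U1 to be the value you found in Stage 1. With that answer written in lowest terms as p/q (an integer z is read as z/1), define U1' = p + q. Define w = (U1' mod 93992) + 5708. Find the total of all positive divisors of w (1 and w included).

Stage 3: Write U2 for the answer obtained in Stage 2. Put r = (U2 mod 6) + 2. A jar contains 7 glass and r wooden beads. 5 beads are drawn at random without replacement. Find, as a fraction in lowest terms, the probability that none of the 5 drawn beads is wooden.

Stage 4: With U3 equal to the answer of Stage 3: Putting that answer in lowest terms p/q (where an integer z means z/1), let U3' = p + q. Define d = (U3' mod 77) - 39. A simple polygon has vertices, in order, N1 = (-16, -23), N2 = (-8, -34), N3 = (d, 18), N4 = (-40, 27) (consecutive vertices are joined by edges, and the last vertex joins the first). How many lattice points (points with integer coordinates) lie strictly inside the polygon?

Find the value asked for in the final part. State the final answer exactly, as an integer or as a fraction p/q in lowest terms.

Stage 1: total draws C(8,4) = 70; favorable C(5,4) = 5; P = 1/14; answer 1/14
Stage 2: U1 = 1/14; threaded value p + q = 15; w = 5723; 5723 = 59 * 97; sigma = (1 + 59) * (1 + 97) = 60 * 98 = 5880; answer 5880
Stage 3: U2 = 5880; r = 2; total draws C(9,5) = 126; favorable C(7,5) = 21; P = 1/6; answer 1/6
Stage 4: U3 = 1/6; threaded value p + q = 7; d = -32; cross terms: (-16*-34 - -8*-23)=360, (-8*18 - -32*-34)=-1232, (-32*27 - -40*18)=-144, (-40*-23 - -16*27)=1352; twice the area = |336| = 336; area = 168; boundary points = 1 + 4 + 1 + 2 = 8; strictly interior points = area - boundary/2 + 1 = 165; answer 165

165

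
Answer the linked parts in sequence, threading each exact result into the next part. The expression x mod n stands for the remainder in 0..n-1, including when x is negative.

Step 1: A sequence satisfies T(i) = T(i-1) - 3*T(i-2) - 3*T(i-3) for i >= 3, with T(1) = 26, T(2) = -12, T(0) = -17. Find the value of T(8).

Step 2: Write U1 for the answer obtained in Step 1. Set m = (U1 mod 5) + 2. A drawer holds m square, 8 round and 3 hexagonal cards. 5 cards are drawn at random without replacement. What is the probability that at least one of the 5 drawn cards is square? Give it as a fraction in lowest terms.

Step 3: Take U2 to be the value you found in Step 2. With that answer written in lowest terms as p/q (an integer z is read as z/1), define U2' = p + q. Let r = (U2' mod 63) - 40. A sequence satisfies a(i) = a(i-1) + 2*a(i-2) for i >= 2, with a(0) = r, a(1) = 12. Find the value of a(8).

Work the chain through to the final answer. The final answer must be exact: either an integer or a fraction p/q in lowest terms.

-356

Step 1: T(3) = 1*(-12) - 3*(26) - 3*(-17) = -39; iterating: T(3)=-39, T(4)=-81, T(5)=72, T(6)=432, T(7)=459, T(8)=-1053; answer -1053
Step 2: U1 = -1053; m = 4; total draws C(15,5) = 3003; complement C(11,5) = 462; favorable 3003 - 462 = 2541; P = 11/13; answer 11/13
Step 3: U2 = 11/13; threaded value p + q = 24; r = -16; a(2) = 1*(12) + 2*(-16) = -20; iterating: a(2)=-20, a(3)=4, a(4)=-36, a(5)=-28, a(6)=-100, a(7)=-156, a(8)=-356; answer -356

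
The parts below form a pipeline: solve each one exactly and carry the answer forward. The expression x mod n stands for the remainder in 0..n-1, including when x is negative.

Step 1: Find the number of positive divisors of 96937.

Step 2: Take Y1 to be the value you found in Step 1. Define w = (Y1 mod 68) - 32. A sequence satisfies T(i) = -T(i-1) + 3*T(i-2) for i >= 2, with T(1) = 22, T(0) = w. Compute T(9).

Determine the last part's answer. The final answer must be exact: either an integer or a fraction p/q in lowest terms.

26800

Step 1: 96937 = 31 * 53 * 59; number of divisors = (1+1) * (1+1) * (1+1) = 8; answer 8
Step 2: Y1 = 8; w = -24; T(2) = -1*(22) + 3*(-24) = -94; iterating: T(2)=-94, T(3)=160, T(4)=-442, T(5)=922, T(6)=-2248, T(7)=5014, T(8)=-11758, T(9)=26800; answer 26800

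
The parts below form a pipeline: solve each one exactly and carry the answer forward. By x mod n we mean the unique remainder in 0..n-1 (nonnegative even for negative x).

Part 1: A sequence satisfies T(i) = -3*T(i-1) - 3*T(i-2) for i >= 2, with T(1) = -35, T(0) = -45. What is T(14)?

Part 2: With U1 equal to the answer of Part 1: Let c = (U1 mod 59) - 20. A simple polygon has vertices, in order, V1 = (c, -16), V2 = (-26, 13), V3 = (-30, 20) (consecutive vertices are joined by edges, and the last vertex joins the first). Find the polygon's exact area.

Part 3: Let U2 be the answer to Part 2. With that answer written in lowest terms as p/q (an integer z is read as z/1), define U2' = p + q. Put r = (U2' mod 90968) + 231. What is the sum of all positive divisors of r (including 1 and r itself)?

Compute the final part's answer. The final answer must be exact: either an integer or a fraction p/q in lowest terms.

Part 1: T(2) = -3*(-35) - 3*(-45) = 240; iterating: T(2)=240, T(3)=-615, T(4)=1125, T(5)=-1530, T(6)=1215, T(7)=945, T(8)=-6480, T(9)=16605, T(10)=-30375, T(11)=41310, T(12)=-32805, T(13)=-25515, T(14)=174960; answer 174960
Part 2: U1 = 174960; c = 5; cross terms: (5*13 - -26*-16)=-351, (-26*20 - -30*13)=-130, (-30*-16 - 5*20)=380; twice the area = |-101| = 101; area = 101/2; answer 101/2
Part 3: U2 = 101/2; threaded value p + q = 103; r = 334; 334 = 2 * 167; sigma = (1 + 2) * (1 + 167) = 3 * 168 = 504; answer 504

504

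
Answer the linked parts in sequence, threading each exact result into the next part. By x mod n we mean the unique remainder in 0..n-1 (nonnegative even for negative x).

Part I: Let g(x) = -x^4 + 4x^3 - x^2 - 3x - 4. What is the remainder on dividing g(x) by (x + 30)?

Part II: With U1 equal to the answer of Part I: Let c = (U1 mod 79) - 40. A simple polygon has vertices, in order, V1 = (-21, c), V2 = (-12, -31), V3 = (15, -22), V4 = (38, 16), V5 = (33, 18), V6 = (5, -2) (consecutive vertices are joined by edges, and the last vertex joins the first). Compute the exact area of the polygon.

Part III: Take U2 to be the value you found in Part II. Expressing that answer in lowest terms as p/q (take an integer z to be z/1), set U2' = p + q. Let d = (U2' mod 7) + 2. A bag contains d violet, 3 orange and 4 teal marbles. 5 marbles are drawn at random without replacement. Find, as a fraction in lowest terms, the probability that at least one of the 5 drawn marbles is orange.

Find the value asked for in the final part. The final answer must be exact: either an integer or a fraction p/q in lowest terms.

20/21

Part I: remainder = value at the root: -1*(-30)^4 + 4*(-30)^3 - 1*(-30)^2 - 3*(-30)^1 - 4 = (-810000) + (-108000) + (-900) + (90) + (-4) = -918814; answer -918814
Part II: U1 = -918814; c = -5; cross terms: (-21*-31 - -12*-5)=591, (-12*-22 - 15*-31)=729, (15*16 - 38*-22)=1076, (38*18 - 33*16)=156, (33*-2 - 5*18)=-156, (5*-5 - -21*-2)=-67; twice the area = |2329| = 2329; area = 2329/2; answer 2329/2
Part III: U2 = 2329/2; threaded value p + q = 2331; d = 2; total draws C(9,5) = 126; complement C(6,5) = 6; favorable 126 - 6 = 120; P = 20/21; answer 20/21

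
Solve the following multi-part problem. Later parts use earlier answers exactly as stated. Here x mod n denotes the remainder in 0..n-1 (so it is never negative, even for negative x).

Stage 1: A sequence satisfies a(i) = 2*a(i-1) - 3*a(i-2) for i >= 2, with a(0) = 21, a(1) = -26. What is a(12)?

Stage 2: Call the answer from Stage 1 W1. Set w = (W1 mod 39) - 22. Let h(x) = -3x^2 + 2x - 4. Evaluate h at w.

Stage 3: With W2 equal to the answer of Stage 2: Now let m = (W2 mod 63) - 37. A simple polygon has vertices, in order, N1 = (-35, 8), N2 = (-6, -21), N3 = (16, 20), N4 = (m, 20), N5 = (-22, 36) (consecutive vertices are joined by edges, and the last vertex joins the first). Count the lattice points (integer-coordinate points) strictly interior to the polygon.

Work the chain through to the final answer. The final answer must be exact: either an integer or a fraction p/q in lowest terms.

1448

Stage 1: a(2) = 2*(-26) - 3*(21) = -115; iterating: a(2)=-115, a(3)=-152, a(4)=41, a(5)=538, a(6)=953, a(7)=292, a(8)=-2275, a(9)=-5426, a(10)=-4027, a(11)=8224, a(12)=28529; answer 28529
Stage 2: W1 = 28529; w = -2; -3*(-2)^2 + 2*(-2)^1 - 4 = (-12) + (-4) + (-4) = -20; answer -20
Stage 3: W2 = -20; m = 6; cross terms: (-35*-21 - -6*8)=783, (-6*20 - 16*-21)=216, (16*20 - 6*20)=200, (6*36 - -22*20)=656, (-22*8 - -35*36)=1084; twice the area = |2939| = 2939; area = 2939/2; boundary points = 29 + 1 + 10 + 4 + 1 = 45; strictly interior points = area - boundary/2 + 1 = 1448; answer 1448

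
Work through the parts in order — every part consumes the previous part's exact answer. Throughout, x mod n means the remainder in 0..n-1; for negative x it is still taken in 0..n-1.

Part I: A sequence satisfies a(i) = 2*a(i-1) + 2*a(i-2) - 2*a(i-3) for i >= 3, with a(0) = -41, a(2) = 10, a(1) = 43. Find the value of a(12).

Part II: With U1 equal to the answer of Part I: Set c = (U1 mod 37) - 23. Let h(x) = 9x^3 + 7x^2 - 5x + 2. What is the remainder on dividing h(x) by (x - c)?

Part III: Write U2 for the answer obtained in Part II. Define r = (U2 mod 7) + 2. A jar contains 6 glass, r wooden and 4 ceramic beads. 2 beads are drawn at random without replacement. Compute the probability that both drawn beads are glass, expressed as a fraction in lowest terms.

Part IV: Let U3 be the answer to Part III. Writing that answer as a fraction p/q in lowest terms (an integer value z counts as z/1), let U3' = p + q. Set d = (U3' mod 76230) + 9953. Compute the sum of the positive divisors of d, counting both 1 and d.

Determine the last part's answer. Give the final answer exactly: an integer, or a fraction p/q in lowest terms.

Part I: a(3) = 2*(10) + 2*(43) - 2*(-41) = 188; iterating: a(3)=188, a(4)=310, a(5)=976, a(6)=2196, a(7)=5724, a(8)=13888, a(9)=34832, a(10)=85992, a(11)=213872, a(12)=530064; answer 530064
Part II: U1 = 530064; c = -21; remainder = value at the root: 9*(-21)^3 + 7*(-21)^2 - 5*(-21)^1 + 2 = (-83349) + (3087) + (105) + (2) = -80155; answer -80155
Part III: U2 = -80155; r = 4; total draws C(14,2) = 91; favorable C(6,2) = 15; P = 15/91; answer 15/91
Part IV: U3 = 15/91; threaded value p + q = 106; d = 10059; 10059 = 3 * 7 * 479; sigma = (1 + 3) * (1 + 7) * (1 + 479) = 4 * 8 * 480 = 15360; answer 15360

15360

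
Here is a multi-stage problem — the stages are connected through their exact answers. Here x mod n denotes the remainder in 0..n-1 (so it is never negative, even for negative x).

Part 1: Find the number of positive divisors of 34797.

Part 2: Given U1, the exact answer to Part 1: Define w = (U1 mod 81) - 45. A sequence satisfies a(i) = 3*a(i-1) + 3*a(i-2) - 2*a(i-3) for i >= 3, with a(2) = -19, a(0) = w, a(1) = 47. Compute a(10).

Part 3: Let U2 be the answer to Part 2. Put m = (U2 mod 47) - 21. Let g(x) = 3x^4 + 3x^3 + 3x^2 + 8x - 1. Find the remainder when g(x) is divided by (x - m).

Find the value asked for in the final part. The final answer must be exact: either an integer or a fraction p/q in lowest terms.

Part 1: 34797 = 3 * 7 * 1657; number of divisors = (1+1) * (1+1) * (1+1) = 8; answer 8
Part 2: U1 = 8; w = -37; a(3) = 3*(-19) + 3*(47) - 2*(-37) = 158; iterating: a(3)=158, a(4)=323, a(5)=1481, a(6)=5096, a(7)=19085, a(8)=69581, a(9)=255806, a(10)=937991; answer 937991
Part 3: U2 = 937991; m = -9; remainder = value at the root: 3*(-9)^4 + 3*(-9)^3 + 3*(-9)^2 + 8*(-9)^1 - 1 = (19683) + (-2187) + (243) + (-72) + (-1) = 17666; answer 17666

17666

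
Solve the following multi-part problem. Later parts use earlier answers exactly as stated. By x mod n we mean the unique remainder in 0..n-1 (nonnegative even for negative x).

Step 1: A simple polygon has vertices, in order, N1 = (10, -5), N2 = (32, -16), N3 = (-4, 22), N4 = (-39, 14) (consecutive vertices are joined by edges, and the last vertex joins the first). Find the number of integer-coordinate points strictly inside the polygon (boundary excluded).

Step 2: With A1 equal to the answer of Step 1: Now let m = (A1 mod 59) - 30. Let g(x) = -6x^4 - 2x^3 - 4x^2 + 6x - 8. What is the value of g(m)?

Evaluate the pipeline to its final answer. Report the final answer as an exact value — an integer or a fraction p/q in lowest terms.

-1712

Step 1: cross terms: (10*-16 - 32*-5)=0, (32*22 - -4*-16)=640, (-4*14 - -39*22)=802, (-39*-5 - 10*14)=55; twice the area = |1497| = 1497; area = 1497/2; boundary points = 11 + 2 + 1 + 1 = 15; strictly interior points = area - boundary/2 + 1 = 742; answer 742
Step 2: A1 = 742; m = 4; -6*(4)^4 - 2*(4)^3 - 4*(4)^2 + 6*(4)^1 - 8 = (-1536) + (-128) + (-64) + (24) + (-8) = -1712; answer -1712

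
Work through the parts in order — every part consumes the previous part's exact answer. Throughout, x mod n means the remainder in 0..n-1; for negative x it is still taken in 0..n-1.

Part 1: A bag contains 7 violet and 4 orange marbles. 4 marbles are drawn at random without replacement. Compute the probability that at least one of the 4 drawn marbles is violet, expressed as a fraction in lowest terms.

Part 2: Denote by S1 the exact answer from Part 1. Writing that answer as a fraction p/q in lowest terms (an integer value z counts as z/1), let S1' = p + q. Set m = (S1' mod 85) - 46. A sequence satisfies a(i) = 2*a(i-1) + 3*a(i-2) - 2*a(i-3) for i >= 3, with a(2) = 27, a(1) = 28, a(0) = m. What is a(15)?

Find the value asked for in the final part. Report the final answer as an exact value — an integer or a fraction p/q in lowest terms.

Part 1: total draws C(11,4) = 330; complement C(4,4) = 1; favorable 330 - 1 = 329; P = 329/330; answer 329/330
Part 2: S1 = 329/330; threaded value p + q = 659; m = 18; a(3) = 2*(27) + 3*(28) - 2*(18) = 102; iterating: a(3)=102, a(4)=229, a(5)=710, a(6)=1903, a(7)=5478, a(8)=15245, a(9)=43118, a(10)=121015, a(11)=340894, a(12)=958597, a(13)=2697846, a(14)=7589695, a(15)=21355734; answer 21355734

21355734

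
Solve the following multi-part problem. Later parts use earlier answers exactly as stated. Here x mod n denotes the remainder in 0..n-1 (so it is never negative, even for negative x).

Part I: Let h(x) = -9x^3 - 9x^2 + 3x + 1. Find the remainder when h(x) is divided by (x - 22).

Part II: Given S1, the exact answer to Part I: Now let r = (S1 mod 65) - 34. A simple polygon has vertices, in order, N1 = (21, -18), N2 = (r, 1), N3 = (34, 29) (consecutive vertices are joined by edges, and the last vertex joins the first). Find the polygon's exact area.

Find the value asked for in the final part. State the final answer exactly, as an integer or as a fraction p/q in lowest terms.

382

Part I: remainder = value at the root: -9*(22)^3 - 9*(22)^2 + 3*(22)^1 + 1 = (-95832) + (-4356) + (66) + (1) = -100121; answer -100121
Part II: S1 = -100121; r = 10; cross terms: (21*1 - 10*-18)=201, (10*29 - 34*1)=256, (34*-18 - 21*29)=-1221; twice the area = |-764| = 764; area = 382; answer 382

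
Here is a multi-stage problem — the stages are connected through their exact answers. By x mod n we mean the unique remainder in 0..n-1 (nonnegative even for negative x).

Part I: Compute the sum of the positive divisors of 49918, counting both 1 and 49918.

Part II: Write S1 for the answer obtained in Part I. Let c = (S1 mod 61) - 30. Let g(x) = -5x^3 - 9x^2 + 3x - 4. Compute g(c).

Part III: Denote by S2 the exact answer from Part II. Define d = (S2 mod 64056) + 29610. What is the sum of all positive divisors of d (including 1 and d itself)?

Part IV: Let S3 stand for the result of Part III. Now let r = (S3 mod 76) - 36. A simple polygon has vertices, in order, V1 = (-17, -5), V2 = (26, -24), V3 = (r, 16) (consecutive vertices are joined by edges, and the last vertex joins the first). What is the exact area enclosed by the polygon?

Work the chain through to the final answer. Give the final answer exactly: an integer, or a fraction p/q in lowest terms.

Part I: 49918 = 2 * 11 * 2269; sigma = (1 + 2) * (1 + 11) * (1 + 2269) = 3 * 12 * 2270 = 81720; answer 81720
Part II: S1 = 81720; c = 11; -5*(11)^3 - 9*(11)^2 + 3*(11)^1 - 4 = (-6655) + (-1089) + (33) + (-4) = -7715; answer -7715
Part III: S2 = -7715; d = 85951; 85951 = 23 * 37 * 101; sigma = (1 + 23) * (1 + 37) * (1 + 101) = 24 * 38 * 102 = 93024; answer 93024
Part IV: S3 = 93024; r = -36; cross terms: (-17*-24 - 26*-5)=538, (26*16 - -36*-24)=-448, (-36*-5 - -17*16)=452; twice the area = |542| = 542; area = 271; answer 271

271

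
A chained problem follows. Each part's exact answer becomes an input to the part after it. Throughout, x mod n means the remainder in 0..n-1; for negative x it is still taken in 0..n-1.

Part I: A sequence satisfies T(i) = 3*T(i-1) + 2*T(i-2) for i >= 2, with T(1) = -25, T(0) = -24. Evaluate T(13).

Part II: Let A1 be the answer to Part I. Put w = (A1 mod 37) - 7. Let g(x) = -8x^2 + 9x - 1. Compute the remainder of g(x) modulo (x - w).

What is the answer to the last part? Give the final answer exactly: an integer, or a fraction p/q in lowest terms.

Part I: T(2) = 3*(-25) + 2*(-24) = -123; iterating: T(2)=-123, T(3)=-419, T(4)=-1503, T(5)=-5347, T(6)=-19047, T(7)=-67835, T(8)=-241599, T(9)=-860467, T(10)=-3064599, T(11)=-10914731, T(12)=-38873391, T(13)=-138449635; answer -138449635
Part II: A1 = -138449635; w = 29; remainder = value at the root: -8*(29)^2 + 9*(29)^1 - 1 = (-6728) + (261) + (-1) = -6468; answer -6468

-6468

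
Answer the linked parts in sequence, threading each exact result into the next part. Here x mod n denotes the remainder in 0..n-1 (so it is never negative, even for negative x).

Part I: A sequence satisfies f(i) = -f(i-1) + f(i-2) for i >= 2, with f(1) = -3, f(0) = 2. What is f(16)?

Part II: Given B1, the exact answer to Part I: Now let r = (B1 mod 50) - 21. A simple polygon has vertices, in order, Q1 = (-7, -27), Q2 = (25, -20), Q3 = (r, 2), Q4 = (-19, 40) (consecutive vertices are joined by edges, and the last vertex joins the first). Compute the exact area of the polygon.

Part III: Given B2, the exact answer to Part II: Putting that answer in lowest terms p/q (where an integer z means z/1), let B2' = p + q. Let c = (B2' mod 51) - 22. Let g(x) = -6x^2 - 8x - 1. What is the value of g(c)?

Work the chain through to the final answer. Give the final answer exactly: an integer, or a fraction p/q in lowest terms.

Part I: f(2) = -1*(-3) + 1*(2) = 5; iterating: f(2)=5, f(3)=-8, f(4)=13, f(5)=-21, f(6)=34, f(7)=-55, f(8)=89, f(9)=-144, f(10)=233, f(11)=-377, f(12)=610, f(13)=-987, f(14)=1597, f(15)=-2584, f(16)=4181; answer 4181
Part II: B1 = 4181; r = 10; cross terms: (-7*-20 - 25*-27)=815, (25*2 - 10*-20)=250, (10*40 - -19*2)=438, (-19*-27 - -7*40)=793; twice the area = |2296| = 2296; area = 1148; answer 1148
Part III: B2 = 1148; threaded value p + q = 1149; c = 5; -6*(5)^2 - 8*(5)^1 - 1 = (-150) + (-40) + (-1) = -191; answer -191

-191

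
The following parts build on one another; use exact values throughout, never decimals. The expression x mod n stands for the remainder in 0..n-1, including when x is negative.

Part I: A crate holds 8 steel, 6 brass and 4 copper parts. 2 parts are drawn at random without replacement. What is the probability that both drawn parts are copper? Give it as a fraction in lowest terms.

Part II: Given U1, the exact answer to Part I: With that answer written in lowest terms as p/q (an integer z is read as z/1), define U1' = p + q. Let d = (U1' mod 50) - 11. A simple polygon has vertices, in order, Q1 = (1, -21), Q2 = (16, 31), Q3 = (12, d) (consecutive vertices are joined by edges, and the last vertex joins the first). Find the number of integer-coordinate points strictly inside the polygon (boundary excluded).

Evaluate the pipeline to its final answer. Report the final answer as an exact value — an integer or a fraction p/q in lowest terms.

188

Part I: total draws C(18,2) = 153; favorable C(4,2) = 6; P = 2/51; answer 2/51
Part II: U1 = 2/51; threaded value p + q = 53; d = -8; cross terms: (1*31 - 16*-21)=367, (16*-8 - 12*31)=-500, (12*-21 - 1*-8)=-244; twice the area = |-377| = 377; area = 377/2; boundary points = 1 + 1 + 1 = 3; strictly interior points = area - boundary/2 + 1 = 188; answer 188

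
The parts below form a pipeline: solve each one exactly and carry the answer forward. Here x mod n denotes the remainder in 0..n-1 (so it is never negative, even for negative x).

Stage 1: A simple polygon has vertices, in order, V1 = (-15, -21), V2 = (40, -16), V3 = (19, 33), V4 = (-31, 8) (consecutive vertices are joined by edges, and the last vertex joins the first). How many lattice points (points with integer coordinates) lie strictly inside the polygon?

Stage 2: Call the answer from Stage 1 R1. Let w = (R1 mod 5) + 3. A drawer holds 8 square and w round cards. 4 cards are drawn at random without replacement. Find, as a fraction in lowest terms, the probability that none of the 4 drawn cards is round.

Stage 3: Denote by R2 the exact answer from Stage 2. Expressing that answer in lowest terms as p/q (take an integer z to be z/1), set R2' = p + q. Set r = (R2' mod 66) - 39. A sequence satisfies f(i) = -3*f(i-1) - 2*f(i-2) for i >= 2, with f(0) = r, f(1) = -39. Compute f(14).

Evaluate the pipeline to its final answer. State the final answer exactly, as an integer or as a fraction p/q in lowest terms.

868285

Stage 1: cross terms: (-15*-16 - 40*-21)=1080, (40*33 - 19*-16)=1624, (19*8 - -31*33)=1175, (-31*-21 - -15*8)=771; twice the area = |4650| = 4650; area = 2325; boundary points = 5 + 7 + 25 + 1 = 38; strictly interior points = area - boundary/2 + 1 = 2307; answer 2307
Stage 2: R1 = 2307; w = 5; total draws C(13,4) = 715; favorable C(8,4) = 70; P = 14/143; answer 14/143
Stage 3: R2 = 14/143; threaded value p + q = 157; r = -14; f(2) = -3*(-39) - 2*(-14) = 145; iterating: f(2)=145, f(3)=-357, f(4)=781, f(5)=-1629, f(6)=3325, f(7)=-6717, f(8)=13501, f(9)=-27069, f(10)=54205, f(11)=-108477, f(12)=217021, f(13)=-434109, f(14)=868285; answer 868285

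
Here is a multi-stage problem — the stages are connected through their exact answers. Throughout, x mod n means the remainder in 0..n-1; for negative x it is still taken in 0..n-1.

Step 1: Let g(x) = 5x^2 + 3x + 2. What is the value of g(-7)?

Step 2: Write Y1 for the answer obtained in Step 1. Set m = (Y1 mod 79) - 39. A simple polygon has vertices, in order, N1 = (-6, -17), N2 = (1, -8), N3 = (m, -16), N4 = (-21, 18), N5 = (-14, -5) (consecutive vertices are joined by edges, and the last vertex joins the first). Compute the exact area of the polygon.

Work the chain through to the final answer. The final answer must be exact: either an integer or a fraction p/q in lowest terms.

516

Step 1: 5*(-7)^2 + 3*(-7)^1 + 2 = (245) + (-21) + (2) = 226; answer 226
Step 2: Y1 = 226; m = 29; cross terms: (-6*-8 - 1*-17)=65, (1*-16 - 29*-8)=216, (29*18 - -21*-16)=186, (-21*-5 - -14*18)=357, (-14*-17 - -6*-5)=208; twice the area = |1032| = 1032; area = 516; answer 516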